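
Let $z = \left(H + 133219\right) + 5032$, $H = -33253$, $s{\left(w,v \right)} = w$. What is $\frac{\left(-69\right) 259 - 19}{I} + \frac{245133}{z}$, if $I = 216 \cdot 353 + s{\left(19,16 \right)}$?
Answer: $\frac{16817144291}{8007882466} \approx 2.1001$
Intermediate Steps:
$I = 76267$ ($I = 216 \cdot 353 + 19 = 76248 + 19 = 76267$)
$z = 104998$ ($z = \left(-33253 + 133219\right) + 5032 = 99966 + 5032 = 104998$)
$\frac{\left(-69\right) 259 - 19}{I} + \frac{245133}{z} = \frac{\left(-69\right) 259 - 19}{76267} + \frac{245133}{104998} = \left(-17871 - 19\right) \frac{1}{76267} + 245133 \cdot \frac{1}{104998} = \left(-17890\right) \frac{1}{76267} + \frac{245133}{104998} = - \frac{17890}{76267} + \frac{245133}{104998} = \frac{16817144291}{8007882466}$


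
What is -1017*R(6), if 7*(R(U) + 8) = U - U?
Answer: 8136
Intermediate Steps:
R(U) = -8 (R(U) = -8 + (U - U)/7 = -8 + (⅐)*0 = -8 + 0 = -8)
-1017*R(6) = -1017*(-8) = 8136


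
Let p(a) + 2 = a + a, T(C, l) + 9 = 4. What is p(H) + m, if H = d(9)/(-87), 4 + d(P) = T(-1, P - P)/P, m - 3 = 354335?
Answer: 277445170/783 ≈ 3.5434e+5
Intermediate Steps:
m = 354338 (m = 3 + 354335 = 354338)
T(C, l) = -5 (T(C, l) = -9 + 4 = -5)
d(P) = -4 - 5/P
H = 41/783 (H = (-4 - 5/9)/(-87) = (-4 - 5*⅑)*(-1/87) = (-4 - 5/9)*(-1/87) = -41/9*(-1/87) = 41/783 ≈ 0.052363)
p(a) = -2 + 2*a (p(a) = -2 + (a + a) = -2 + 2*a)
p(H) + m = (-2 + 2*(41/783)) + 354338 = (-2 + 82/783) + 354338 = -1484/783 + 354338 = 277445170/783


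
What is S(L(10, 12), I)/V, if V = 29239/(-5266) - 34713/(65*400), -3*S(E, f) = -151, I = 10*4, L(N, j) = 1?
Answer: -10337158000/1414518987 ≈ -7.3079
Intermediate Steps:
I = 40
S(E, f) = 151/3 (S(E, f) = -⅓*(-151) = 151/3)
V = -471506329/68458000 (V = 29239*(-1/5266) - 34713/26000 = -29239/5266 - 34713*1/26000 = -29239/5266 - 34713/26000 = -471506329/68458000 ≈ -6.8875)
S(L(10, 12), I)/V = 151/(3*(-471506329/68458000)) = (151/3)*(-68458000/471506329) = -10337158000/1414518987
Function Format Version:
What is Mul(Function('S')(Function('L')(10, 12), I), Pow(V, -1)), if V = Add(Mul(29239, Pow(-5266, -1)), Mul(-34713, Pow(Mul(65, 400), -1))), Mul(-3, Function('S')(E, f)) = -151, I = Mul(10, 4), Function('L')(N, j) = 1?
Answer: Rational(-10337158000, 1414518987) ≈ -7.3079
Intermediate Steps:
I = 40
Function('S')(E, f) = Rational(151, 3) (Function('S')(E, f) = Mul(Rational(-1, 3), -151) = Rational(151, 3))
V = Rational(-471506329, 68458000) (V = Add(Mul(29239, Rational(-1, 5266)), Mul(-34713, Pow(26000, -1))) = Add(Rational(-29239, 5266), Mul(-34713, Rational(1, 26000))) = Add(Rational(-29239, 5266), Rational(-34713, 26000)) = Rational(-471506329, 68458000) ≈ -6.8875)
Mul(Function('S')(Function('L')(10, 12), I), Pow(V, -1)) = Mul(Rational(151, 3), Pow(Rational(-471506329, 68458000), -1)) = Mul(Rational(151, 3), Rational(-68458000, 471506329)) = Rational(-10337158000, 1414518987)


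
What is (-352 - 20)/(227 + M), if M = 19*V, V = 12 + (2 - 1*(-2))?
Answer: -124/177 ≈ -0.70057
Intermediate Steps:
V = 16 (V = 12 + (2 + 2) = 12 + 4 = 16)
M = 304 (M = 19*16 = 304)
(-352 - 20)/(227 + M) = (-352 - 20)/(227 + 304) = -372/531 = -372*1/531 = -124/177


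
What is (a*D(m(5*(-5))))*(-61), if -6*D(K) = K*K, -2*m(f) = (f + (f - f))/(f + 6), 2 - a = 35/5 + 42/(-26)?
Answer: -419375/28158 ≈ -14.894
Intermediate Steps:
a = -44/13 (a = 2 - (35/5 + 42/(-26)) = 2 - (35*(⅕) + 42*(-1/26)) = 2 - (7 - 21/13) = 2 - 1*70/13 = 2 - 70/13 = -44/13 ≈ -3.3846)
m(f) = -f/(2*(6 + f)) (m(f) = -(f + (f - f))/(2*(f + 6)) = -(f + 0)/(2*(6 + f)) = -f/(2*(6 + f)))
D(K) = -K²/6 (D(K) = -K*K/6 = -K²/6)
(a*D(m(5*(-5))))*(-61) = -(-22)*(-5*(-5)/(12 + 2*(5*(-5))))²/39*(-61) = -(-22)*(-1*(-25)/(12 + 2*(-25)))²/39*(-61) = -(-22)*(-1*(-25)/(12 - 50))²/39*(-61) = -(-22)*(-1*(-25)/(-38))²/39*(-61) = -(-22)*(-1*(-25)*(-1/38))²/39*(-61) = -(-22)*(-25/38)²/39*(-61) = -(-22)*625/(39*1444)*(-61) = -44/13*(-625/8664)*(-61) = (6875/28158)*(-61) = -419375/28158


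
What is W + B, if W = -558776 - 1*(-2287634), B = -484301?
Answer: 1244557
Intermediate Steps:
W = 1728858 (W = -558776 + 2287634 = 1728858)
W + B = 1728858 - 484301 = 1244557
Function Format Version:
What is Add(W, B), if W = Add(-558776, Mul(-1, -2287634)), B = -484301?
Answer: 1244557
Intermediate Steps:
W = 1728858 (W = Add(-558776, 2287634) = 1728858)
Add(W, B) = Add(1728858, -484301) = 1244557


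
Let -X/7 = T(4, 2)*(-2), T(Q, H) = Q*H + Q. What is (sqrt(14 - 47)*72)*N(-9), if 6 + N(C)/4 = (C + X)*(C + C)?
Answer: -825984*I*sqrt(33) ≈ -4.7449e+6*I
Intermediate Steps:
T(Q, H) = Q + H*Q (T(Q, H) = H*Q + Q = Q + H*Q)
X = 168 (X = -7*4*(1 + 2)*(-2) = -7*4*3*(-2) = -84*(-2) = -7*(-24) = 168)
N(C) = -24 + 8*C*(168 + C) (N(C) = -24 + 4*((C + 168)*(C + C)) = -24 + 4*((168 + C)*(2*C)) = -24 + 4*(2*C*(168 + C)) = -24 + 8*C*(168 + C))
(sqrt(14 - 47)*72)*N(-9) = (sqrt(14 - 47)*72)*(-24 + 8*(-9)**2 + 1344*(-9)) = (sqrt(-33)*72)*(-24 + 8*81 - 12096) = ((I*sqrt(33))*72)*(-24 + 648 - 12096) = (72*I*sqrt(33))*(-11472) = -825984*I*sqrt(33)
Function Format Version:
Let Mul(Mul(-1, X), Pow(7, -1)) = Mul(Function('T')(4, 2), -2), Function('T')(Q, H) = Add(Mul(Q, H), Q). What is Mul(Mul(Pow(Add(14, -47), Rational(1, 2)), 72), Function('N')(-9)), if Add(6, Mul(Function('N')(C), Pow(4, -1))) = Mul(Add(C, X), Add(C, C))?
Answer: Mul(-825984, I, Pow(33, Rational(1, 2))) ≈ Mul(-4.7449e+6, I)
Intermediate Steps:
Function('T')(Q, H) = Add(Q, Mul(H, Q)) (Function('T')(Q, H) = Add(Mul(H, Q), Q) = Add(Q, Mul(H, Q)))
X = 168 (X = Mul(-7, Mul(Mul(4, Add(1, 2)), -2)) = Mul(-7, Mul(Mul(4, 3), -2)) = Mul(-7, Mul(12, -2)) = Mul(-7, -24) = 168)
Function('N')(C) = Add(-24, Mul(8, C, Add(168, C))) (Function('N')(C) = Add(-24, Mul(4, Mul(Add(C, 168), Add(C, C)))) = Add(-24, Mul(4, Mul(Add(168, C), Mul(2, C)))) = Add(-24, Mul(4, Mul(2, C, Add(168, C)))) = Add(-24, Mul(8, C, Add(168, C))))
Mul(Mul(Pow(Add(14, -47), Rational(1, 2)), 72), Function('N')(-9)) = Mul(Mul(Pow(Add(14, -47), Rational(1, 2)), 72), Add(-24, Mul(8, Pow(-9, 2)), Mul(1344, -9))) = Mul(Mul(Pow(-33, Rational(1, 2)), 72), Add(-24, Mul(8, 81), -12096)) = Mul(Mul(Mul(I, Pow(33, Rational(1, 2))), 72), Add(-24, 648, -12096)) = Mul(Mul(72, I, Pow(33, Rational(1, 2))), -11472) = Mul(-825984, I, Pow(33, Rational(1, 2)))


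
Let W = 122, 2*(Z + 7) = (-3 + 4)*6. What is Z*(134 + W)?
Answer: -1024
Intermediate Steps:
Z = -4 (Z = -7 + ((-3 + 4)*6)/2 = -7 + (1*6)/2 = -7 + (½)*6 = -7 + 3 = -4)
Z*(134 + W) = -4*(134 + 122) = -4*256 = -1024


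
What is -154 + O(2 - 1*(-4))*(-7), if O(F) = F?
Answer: -196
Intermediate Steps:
-154 + O(2 - 1*(-4))*(-7) = -154 + (2 - 1*(-4))*(-7) = -154 + (2 + 4)*(-7) = -154 + 6*(-7) = -154 - 42 = -196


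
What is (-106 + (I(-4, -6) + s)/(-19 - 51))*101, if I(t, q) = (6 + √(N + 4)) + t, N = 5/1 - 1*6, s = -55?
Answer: -744067/70 - 101*√3/70 ≈ -10632.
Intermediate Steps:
N = -1 (N = 5*1 - 6 = 5 - 6 = -1)
I(t, q) = 6 + t + √3 (I(t, q) = (6 + √(-1 + 4)) + t = (6 + √3) + t = 6 + t + √3)
(-106 + (I(-4, -6) + s)/(-19 - 51))*101 = (-106 + ((6 - 4 + √3) - 55)/(-19 - 51))*101 = (-106 + ((2 + √3) - 55)/(-70))*101 = (-106 + (-53 + √3)*(-1/70))*101 = (-106 + (53/70 - √3/70))*101 = (-7367/70 - √3/70)*101 = -744067/70 - 101*√3/70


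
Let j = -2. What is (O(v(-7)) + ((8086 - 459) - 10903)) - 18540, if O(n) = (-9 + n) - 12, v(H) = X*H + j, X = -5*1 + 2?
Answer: -21818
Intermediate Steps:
X = -3 (X = -5 + 2 = -3)
v(H) = -2 - 3*H (v(H) = -3*H - 2 = -2 - 3*H)
O(n) = -21 + n
(O(v(-7)) + ((8086 - 459) - 10903)) - 18540 = ((-21 + (-2 - 3*(-7))) + ((8086 - 459) - 10903)) - 18540 = ((-21 + (-2 + 21)) + (7627 - 10903)) - 18540 = ((-21 + 19) - 3276) - 18540 = (-2 - 3276) - 18540 = -3278 - 18540 = -21818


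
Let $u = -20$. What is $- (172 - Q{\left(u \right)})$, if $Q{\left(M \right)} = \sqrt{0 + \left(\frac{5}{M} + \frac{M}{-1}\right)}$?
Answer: $-172 + \frac{\sqrt{79}}{2} \approx -167.56$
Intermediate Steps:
$Q{\left(M \right)} = \sqrt{- M + \frac{5}{M}}$ ($Q{\left(M \right)} = \sqrt{0 + \left(\frac{5}{M} + M \left(-1\right)\right)} = \sqrt{0 - \left(M - \frac{5}{M}\right)} = \sqrt{- M + \frac{5}{M}}$)
$- (172 - Q{\left(u \right)}) = - (172 - \sqrt{\left(-1\right) \left(-20\right) + \frac{5}{-20}}) = - (172 - \sqrt{20 + 5 \left(- \frac{1}{20}\right)}) = - (172 - \sqrt{20 - \frac{1}{4}}) = - (172 - \sqrt{\frac{79}{4}}) = - (172 - \frac{\sqrt{79}}{2}) = -172 + \frac{\sqrt{79}}{2}$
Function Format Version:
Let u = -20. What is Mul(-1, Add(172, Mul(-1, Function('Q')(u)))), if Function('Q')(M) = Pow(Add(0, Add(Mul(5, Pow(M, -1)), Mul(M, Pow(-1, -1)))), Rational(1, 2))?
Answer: Add(-172, Mul(Rational(1, 2), Pow(79, Rational(1, 2)))) ≈ -167.56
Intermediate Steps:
Function('Q')(M) = Pow(Add(Mul(-1, M), Mul(5, Pow(M, -1))), Rational(1, 2)) (Function('Q')(M) = Pow(Add(0, Add(Mul(5, Pow(M, -1)), Mul(M, -1))), Rational(1, 2)) = Pow(Add(0, Add(Mul(5, Pow(M, -1)), Mul(-1, M))), Rational(1, 2)) = Pow(Add(0, Add(Mul(-1, M), Mul(5, Pow(M, -1)))), Rational(1, 2)) = Pow(Add(Mul(-1, M), Mul(5, Pow(M, -1))), Rational(1, 2)))
Mul(-1, Add(172, Mul(-1, Function('Q')(u)))) = Mul(-1, Add(172, Mul(-1, Pow(Add(Mul(-1, -20), Mul(5, Pow(-20, -1))), Rational(1, 2))))) = Mul(-1, Add(172, Mul(-1, Pow(Add(20, Mul(5, Rational(-1, 20))), Rational(1, 2))))) = Mul(-1, Add(172, Mul(-1, Pow(Add(20, Rational(-1, 4)), Rational(1, 2))))) = Mul(-1, Add(172, Mul(-1, Pow(Rational(79, 4), Rational(1, 2))))) = Mul(-1, Add(172, Mul(-1, Mul(Rational(1, 2), Pow(79, Rational(1, 2)))))) = Mul(-1, Add(172, Mul(Rational(-1, 2), Pow(79, Rational(1, 2))))) = Add(-172, Mul(Rational(1, 2), Pow(79, Rational(1, 2))))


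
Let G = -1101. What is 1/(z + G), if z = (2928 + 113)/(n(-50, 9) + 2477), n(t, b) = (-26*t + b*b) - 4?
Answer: -3854/4240213 ≈ -0.00090892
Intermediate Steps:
n(t, b) = -4 + b² - 26*t (n(t, b) = (-26*t + b²) - 4 = (b² - 26*t) - 4 = -4 + b² - 26*t)
z = 3041/3854 (z = (2928 + 113)/((-4 + 9² - 26*(-50)) + 2477) = 3041/((-4 + 81 + 1300) + 2477) = 3041/(1377 + 2477) = 3041/3854 ≈ 0.78905)
1/(z + G) = 1/(3041/3854 - 1101) = 1/(-4240213/3854) = -3854/4240213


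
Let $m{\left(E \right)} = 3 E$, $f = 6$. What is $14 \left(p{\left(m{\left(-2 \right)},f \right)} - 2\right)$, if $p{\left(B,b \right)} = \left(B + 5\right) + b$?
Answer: $42$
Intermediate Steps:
$p{\left(B,b \right)} = 5 + B + b$ ($p{\left(B,b \right)} = \left(5 + B\right) + b = 5 + B + b$)
$14 \left(p{\left(m{\left(-2 \right)},f \right)} - 2\right) = 14 \left(\left(5 + 3 \left(-2\right) + 6\right) - 2\right) = 14 \left(\left(5 - 6 + 6\right) - 2\right) = 14 \left(5 - 2\right) = 14 \cdot 3 = 42$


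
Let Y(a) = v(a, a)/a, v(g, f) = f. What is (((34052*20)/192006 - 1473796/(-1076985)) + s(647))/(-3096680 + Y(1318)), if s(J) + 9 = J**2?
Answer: -4809016568614732/35575264575637605 ≈ -0.13518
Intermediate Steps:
s(J) = -9 + J**2
Y(a) = 1 (Y(a) = a/a = 1)
(((34052*20)/192006 - 1473796/(-1076985)) + s(647))/(-3096680 + Y(1318)) = (((34052*20)/192006 - 1473796/(-1076985)) + (-9 + 647**2))/(-3096680 + 1) = ((681040*(1/192006) - 1473796*(-1/1076985)) + (-9 + 418609))/(-3096679) = ((340520/96003 + 1473796/1076985) + 418600)*(-1/3096679) = (56469307732/11488198995 + 418600)*(-1/3096679) = (4809016568614732/11488198995)*(-1/3096679) = -4809016568614732/35575264575637605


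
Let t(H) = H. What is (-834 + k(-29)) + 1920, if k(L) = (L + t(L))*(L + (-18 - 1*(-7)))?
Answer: 3406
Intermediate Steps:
k(L) = 2*L*(-11 + L) (k(L) = (L + L)*(L + (-18 - 1*(-7))) = (2*L)*(L + (-18 + 7)) = (2*L)*(L - 11) = (2*L)*(-11 + L) = 2*L*(-11 + L))
(-834 + k(-29)) + 1920 = (-834 + 2*(-29)*(-11 - 29)) + 1920 = (-834 + 2*(-29)*(-40)) + 1920 = (-834 + 2320) + 1920 = 1486 + 1920 = 3406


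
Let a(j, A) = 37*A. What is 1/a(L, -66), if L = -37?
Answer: -1/2442 ≈ -0.00040950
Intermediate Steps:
1/a(L, -66) = 1/(37*(-66)) = 1/(-2442) = -1/2442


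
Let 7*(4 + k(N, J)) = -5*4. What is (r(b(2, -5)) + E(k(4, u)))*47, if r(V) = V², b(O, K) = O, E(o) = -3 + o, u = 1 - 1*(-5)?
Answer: -1927/7 ≈ -275.29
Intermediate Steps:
u = 6 (u = 1 + 5 = 6)
k(N, J) = -48/7 (k(N, J) = -4 + (-5*4)/7 = -4 + (⅐)*(-20) = -4 - 20/7 = -48/7)
(r(b(2, -5)) + E(k(4, u)))*47 = (2² + (-3 - 48/7))*47 = (4 - 69/7)*47 = -41/7*47 = -1927/7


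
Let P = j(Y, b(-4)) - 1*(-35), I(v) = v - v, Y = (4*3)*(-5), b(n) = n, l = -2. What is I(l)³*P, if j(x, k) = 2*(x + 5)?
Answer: 0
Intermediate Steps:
Y = -60 (Y = 12*(-5) = -60)
I(v) = 0
j(x, k) = 10 + 2*x (j(x, k) = 2*(5 + x) = 10 + 2*x)
P = -75 (P = (10 + 2*(-60)) - 1*(-35) = (10 - 120) + 35 = -110 + 35 = -75)
I(l)³*P = 0³*(-75) = 0*(-75) = 0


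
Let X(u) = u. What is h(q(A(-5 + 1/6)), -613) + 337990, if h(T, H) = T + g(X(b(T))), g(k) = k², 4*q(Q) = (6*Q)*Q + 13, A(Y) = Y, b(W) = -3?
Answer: 8112895/24 ≈ 3.3804e+5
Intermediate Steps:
q(Q) = 13/4 + 3*Q²/2 (q(Q) = ((6*Q)*Q + 13)/4 = (6*Q² + 13)/4 = (13 + 6*Q²)/4 = 13/4 + 3*Q²/2)
h(T, H) = 9 + T (h(T, H) = T + (-3)² = T + 9 = 9 + T)
h(q(A(-5 + 1/6)), -613) + 337990 = (9 + (13/4 + 3*(-5 + 1/6)²/2)) + 337990 = (9 + (13/4 + 3*(-5 + ⅙)²/2)) + 337990 = (9 + (13/4 + 3*(-29/6)²/2)) + 337990 = (9 + (13/4 + (3/2)*(841/36))) + 337990 = (9 + (13/4 + 841/24)) + 337990 = (9 + 919/24) + 337990 = 1135/24 + 337990 = 8112895/24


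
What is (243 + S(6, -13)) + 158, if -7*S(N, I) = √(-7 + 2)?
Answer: 401 - I*√5/7 ≈ 401.0 - 0.31944*I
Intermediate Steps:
S(N, I) = -I*√5/7 (S(N, I) = -√(-7 + 2)/7 = -I*√5/7)
(243 + S(6, -13)) + 158 = (243 - I*√5/7) + 158 = 401 - I*√5/7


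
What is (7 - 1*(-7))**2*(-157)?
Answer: -30772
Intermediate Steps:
(7 - 1*(-7))**2*(-157) = (7 + 7)**2*(-157) = 14**2*(-157) = 196*(-157) = -30772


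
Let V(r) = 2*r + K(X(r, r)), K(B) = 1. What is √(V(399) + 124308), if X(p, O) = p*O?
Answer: √125107 ≈ 353.70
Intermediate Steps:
X(p, O) = O*p
V(r) = 1 + 2*r (V(r) = 2*r + 1 = 1 + 2*r)
√(V(399) + 124308) = √((1 + 2*399) + 124308) = √((1 + 798) + 124308) = √(799 + 124308) = √125107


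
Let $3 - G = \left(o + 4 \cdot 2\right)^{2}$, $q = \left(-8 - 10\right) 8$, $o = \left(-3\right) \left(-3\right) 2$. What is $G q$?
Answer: $96912$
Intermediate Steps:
$o = 18$ ($o = 9 \cdot 2 = 18$)
$q = -144$ ($q = \left(-18\right) 8 = -144$)
$G = -673$ ($G = 3 - \left(18 + 4 \cdot 2\right)^{2} = 3 - \left(18 + 8\right)^{2} = 3 - 26^{2} = 3 - 676 = -673$)
$G q = \left(-673\right) \left(-144\right) = 96912$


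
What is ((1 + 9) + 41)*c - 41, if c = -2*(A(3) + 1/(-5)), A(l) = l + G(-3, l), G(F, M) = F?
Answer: -103/5 ≈ -20.600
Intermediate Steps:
A(l) = -3 + l (A(l) = l - 3 = -3 + l)
c = ⅖ (c = -2*((-3 + 3) + 1/(-5)) = -2*(0 + 1*(-⅕)) = -2*(0 - ⅕) = -2*(-⅕) = ⅖ ≈ 0.40000)
((1 + 9) + 41)*c - 41 = ((1 + 9) + 41)*(⅖) - 41 = (10 + 41)*(⅖) - 41 = 51*(⅖) - 41 = 102/5 - 41 = -103/5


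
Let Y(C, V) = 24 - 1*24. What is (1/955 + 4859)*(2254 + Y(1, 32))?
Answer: 10459339884/955 ≈ 1.0952e+7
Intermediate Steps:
Y(C, V) = 0 (Y(C, V) = 24 - 24 = 0)
(1/955 + 4859)*(2254 + Y(1, 32)) = (1/955 + 4859)*(2254 + 0) = (1/955 + 4859)*2254 = (4640346/955)*2254 = 10459339884/955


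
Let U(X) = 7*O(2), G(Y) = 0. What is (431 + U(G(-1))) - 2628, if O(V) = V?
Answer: -2183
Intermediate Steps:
U(X) = 14 (U(X) = 7*2 = 14)
(431 + U(G(-1))) - 2628 = (431 + 14) - 2628 = 445 - 2628 = -2183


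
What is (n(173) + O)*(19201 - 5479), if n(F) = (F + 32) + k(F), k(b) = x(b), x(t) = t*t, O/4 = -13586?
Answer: -332209620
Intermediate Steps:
O = -54344 (O = 4*(-13586) = -54344)
x(t) = t²
k(b) = b²
n(F) = 32 + F + F² (n(F) = (F + 32) + F² = (32 + F) + F² = 32 + F + F²)
(n(173) + O)*(19201 - 5479) = ((32 + 173 + 173²) - 54344)*(19201 - 5479) = ((32 + 173 + 29929) - 54344)*13722 = (30134 - 54344)*13722 = -24210*13722 = -332209620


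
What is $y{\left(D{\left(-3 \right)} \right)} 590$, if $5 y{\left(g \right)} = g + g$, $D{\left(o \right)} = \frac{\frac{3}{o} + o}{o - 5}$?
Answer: $118$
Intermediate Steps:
$D{\left(o \right)} = \frac{o + \frac{3}{o}}{-5 + o}$
$y{\left(g \right)} = \frac{2 g}{5}$ ($y{\left(g \right)} = \frac{g + g}{5} = \frac{2 g}{5}$)
$y{\left(D{\left(-3 \right)} \right)} 590 = \frac{2 \frac{3 + \left(-3\right)^{2}}{\left(-3\right) \left(-5 - 3\right)}}{5} \cdot 590 = \frac{2 \left(- \frac{3 + 9}{3 \left(-8\right)}\right)}{5} \cdot 590 = \frac{2 \left(\left(- \frac{1}{3}\right) \left(- \frac{1}{8}\right) 12\right)}{5} \cdot 590 = \frac{2}{5} \cdot \frac{1}{2} \cdot 590 = \frac{1}{5} \cdot 590 = 118$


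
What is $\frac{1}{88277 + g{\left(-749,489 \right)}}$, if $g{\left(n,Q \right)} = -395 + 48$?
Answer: $\frac{1}{87930} \approx 1.1373 \cdot 10^{-5}$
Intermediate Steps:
$g{\left(n,Q \right)} = -347$
$\frac{1}{88277 + g{\left(-749,489 \right)}} = \frac{1}{88277 - 347} = \frac{1}{87930}$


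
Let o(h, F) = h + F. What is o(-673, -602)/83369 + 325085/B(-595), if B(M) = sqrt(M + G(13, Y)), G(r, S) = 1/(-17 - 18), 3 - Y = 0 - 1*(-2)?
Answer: -1275/83369 - 325085*I*sqrt(80990)/6942 ≈ -0.015293 - 13327.0*I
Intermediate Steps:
Y = 1 (Y = 3 - (0 - 1*(-2)) = 3 - (0 + 2) = 3 - 1*2 = 3 - 2 = 1)
G(r, S) = -1/35 (G(r, S) = 1/(-35) = -1/35)
o(h, F) = F + h
B(M) = sqrt(-1/35 + M) (B(M) = sqrt(M - 1/35) = sqrt(-1/35 + M))
o(-673, -602)/83369 + 325085/B(-595) = (-602 - 673)/83369 + 325085/((sqrt(-35 + 1225*(-595))/35)) = -1275*1/83369 + 325085/((sqrt(-35 - 728875)/35)) = -1275/83369 + 325085/((sqrt(-728910)/35)) = -1275/83369 + 325085/(((3*I*sqrt(80990))/35)) = -1275/83369 + 325085/((3*I*sqrt(80990)/35)) = -1275/83369 + 325085*(-I*sqrt(80990)/6942) = -1275/83369 - 325085*I*sqrt(80990)/6942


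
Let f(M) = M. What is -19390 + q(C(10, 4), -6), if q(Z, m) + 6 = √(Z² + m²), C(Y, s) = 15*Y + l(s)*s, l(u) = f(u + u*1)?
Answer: -19396 + 2*√8290 ≈ -19214.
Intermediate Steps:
l(u) = 2*u (l(u) = u + u*1 = u + u = 2*u)
C(Y, s) = 2*s² + 15*Y (C(Y, s) = 15*Y + (2*s)*s = 15*Y + 2*s² = 2*s² + 15*Y)
q(Z, m) = -6 + √(Z² + m²)
-19390 + q(C(10, 4), -6) = -19390 + (-6 + √((2*4² + 15*10)² + (-6)²)) = -19390 + (-6 + √((2*16 + 150)² + 36)) = -19390 + (-6 + √((32 + 150)² + 36)) = -19390 + (-6 + √(182² + 36)) = -19390 + (-6 + √(33124 + 36)) = -19390 + (-6 + √33160) = -19390 + (-6 + 2*√8290) = -19396 + 2*√8290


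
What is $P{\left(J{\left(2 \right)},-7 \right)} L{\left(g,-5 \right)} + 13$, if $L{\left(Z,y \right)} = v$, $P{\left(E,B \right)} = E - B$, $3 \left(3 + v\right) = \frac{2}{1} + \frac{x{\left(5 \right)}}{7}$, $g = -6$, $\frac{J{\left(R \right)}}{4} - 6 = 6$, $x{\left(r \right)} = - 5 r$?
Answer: $- \frac{3797}{21} \approx -180.81$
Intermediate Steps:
$J{\left(R \right)} = 48$ ($J{\left(R \right)} = 24 + 4 \cdot 6 = 24 + 24 = 48$)
$v = - \frac{74}{21}$ ($v = -3 + \frac{\frac{2}{1} + \frac{\left(-5\right) 5}{7}}{3} = -3 + \frac{2 \cdot 1 - \frac{25}{7}}{3} = -3 + \frac{2 - \frac{25}{7}}{3} = -3 + \frac{1}{3} \left(- \frac{11}{7}\right) = -3 - \frac{11}{21} = - \frac{74}{21} \approx -3.5238$)
$L{\left(Z,y \right)} = - \frac{74}{21}$
$P{\left(J{\left(2 \right)},-7 \right)} L{\left(g,-5 \right)} + 13 = \left(48 - -7\right) \left(- \frac{74}{21}\right) + 13 = \left(48 + 7\right) \left(- \frac{74}{21}\right) + 13 = 55 \left(- \frac{74}{21}\right) + 13 = - \frac{4070}{21} + 13 = - \frac{3797}{21}$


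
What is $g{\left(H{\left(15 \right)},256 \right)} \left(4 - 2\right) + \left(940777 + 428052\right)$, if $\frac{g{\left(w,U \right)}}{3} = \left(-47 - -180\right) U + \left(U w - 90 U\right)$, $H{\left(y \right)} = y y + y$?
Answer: $1803517$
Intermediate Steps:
$H{\left(y \right)} = y + y^{2}$ ($H{\left(y \right)} = y^{2} + y = y + y^{2}$)
$g{\left(w,U \right)} = 129 U + 3 U w$ ($g{\left(w,U \right)} = 3 \left(\left(-47 - -180\right) U + \left(U w - 90 U\right)\right) = 3 \left(\left(-47 + 180\right) U + \left(- 90 U + U w\right)\right) = 3 \left(133 U + \left(- 90 U + U w\right)\right) = 3 \left(43 U + U w\right) = 129 U + 3 U w$)
$g{\left(H{\left(15 \right)},256 \right)} \left(4 - 2\right) + \left(940777 + 428052\right) = 3 \cdot 256 \left(43 + 15 \left(1 + 15\right)\right) \left(4 - 2\right) + \left(940777 + 428052\right) = 3 \cdot 256 \left(43 + 15 \cdot 16\right) \left(4 - 2\right) + 1368829 = 3 \cdot 256 \left(43 + 240\right) 2 + 1368829 = 3 \cdot 256 \cdot 283 \cdot 2 + 1368829 = 217344 \cdot 2 + 1368829 = 434688 + 1368829 = 1803517$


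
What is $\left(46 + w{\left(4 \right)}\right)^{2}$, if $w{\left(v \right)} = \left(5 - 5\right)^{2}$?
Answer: $2116$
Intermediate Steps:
$w{\left(v \right)} = 0$ ($w{\left(v \right)} = 0^{2} = 0$)
$\left(46 + w{\left(4 \right)}\right)^{2} = \left(46 + 0\right)^{2} = 46^{2} = 2116$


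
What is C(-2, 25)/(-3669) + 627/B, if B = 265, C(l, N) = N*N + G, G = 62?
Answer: 706136/324095 ≈ 2.1788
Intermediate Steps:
C(l, N) = 62 + N² (C(l, N) = N*N + 62 = N² + 62 = 62 + N²)
C(-2, 25)/(-3669) + 627/B = (62 + 25²)/(-3669) + 627/265 = (62 + 625)*(-1/3669) + 627*(1/265) = 687*(-1/3669) + 627/265 = -229/1223 + 627/265 = 706136/324095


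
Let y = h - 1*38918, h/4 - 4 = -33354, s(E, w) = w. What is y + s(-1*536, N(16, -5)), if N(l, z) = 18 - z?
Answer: -172295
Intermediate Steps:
h = -133400 (h = 16 + 4*(-33354) = 16 - 133416 = -133400)
y = -172318 (y = -133400 - 1*38918 = -133400 - 38918 = -172318)
y + s(-1*536, N(16, -5)) = -172318 + (18 - 1*(-5)) = -172318 + (18 + 5) = -172318 + 23 = -172295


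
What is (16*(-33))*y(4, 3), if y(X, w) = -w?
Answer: 1584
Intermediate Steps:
(16*(-33))*y(4, 3) = (16*(-33))*(-1*3) = -528*(-3) = 1584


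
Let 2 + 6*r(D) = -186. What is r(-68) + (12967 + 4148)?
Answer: 51251/3 ≈ 17084.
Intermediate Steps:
r(D) = -94/3 (r(D) = -⅓ + (⅙)*(-186) = -⅓ - 31 = -94/3)
r(-68) + (12967 + 4148) = -94/3 + (12967 + 4148) = -94/3 + 17115 = 51251/3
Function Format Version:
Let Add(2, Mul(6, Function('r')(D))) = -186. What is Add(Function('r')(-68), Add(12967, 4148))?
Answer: Rational(51251, 3) ≈ 17084.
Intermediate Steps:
Function('r')(D) = Rational(-94, 3) (Function('r')(D) = Add(Rational(-1, 3), Mul(Rational(1, 6), -186)) = Add(Rational(-1, 3), -31) = Rational(-94, 3))
Add(Function('r')(-68), Add(12967, 4148)) = Add(Rational(-94, 3), Add(12967, 4148)) = Add(Rational(-94, 3), 17115) = Rational(51251, 3)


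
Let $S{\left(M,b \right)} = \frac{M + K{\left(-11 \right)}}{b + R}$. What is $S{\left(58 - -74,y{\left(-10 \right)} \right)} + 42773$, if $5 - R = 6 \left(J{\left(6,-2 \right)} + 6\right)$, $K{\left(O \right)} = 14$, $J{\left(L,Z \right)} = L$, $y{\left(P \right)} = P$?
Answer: $\frac{3293375}{77} \approx 42771.0$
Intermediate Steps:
$R = -67$ ($R = 5 - 6 \left(6 + 6\right) = 5 - 6 \cdot 12 = 5 - 72 = -67$)
$S{\left(M,b \right)} = \frac{14 + M}{-67 + b}$ ($S{\left(M,b \right)} = \frac{M + 14}{b - 67} = \frac{14 + M}{-67 + b}$)
$S{\left(58 - -74,y{\left(-10 \right)} \right)} + 42773 = \frac{14 + \left(58 - -74\right)}{-67 - 10} + 42773 = \frac{14 + \left(58 + 74\right)}{-77} + 42773 = - \frac{14 + 132}{77} + 42773 = \left(- \frac{1}{77}\right) 146 + 42773 = - \frac{146}{77} + 42773 = \frac{3293375}{77}$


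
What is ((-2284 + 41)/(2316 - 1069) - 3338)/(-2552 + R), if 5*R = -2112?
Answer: 20823645/18545384 ≈ 1.1228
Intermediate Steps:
R = -2112/5 (R = (⅕)*(-2112) = -2112/5 ≈ -422.40)
((-2284 + 41)/(2316 - 1069) - 3338)/(-2552 + R) = ((-2284 + 41)/(2316 - 1069) - 3338)/(-2552 - 2112/5) = (-2243/1247 - 3338)/(-14872/5) = (-2243*1/1247 - 3338)*(-5/14872) = (-2243/1247 - 3338)*(-5/14872) = -4164729/1247*(-5/14872) = 20823645/18545384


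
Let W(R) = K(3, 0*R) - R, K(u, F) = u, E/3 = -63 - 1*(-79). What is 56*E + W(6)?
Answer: 2685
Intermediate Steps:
E = 48 (E = 3*(-63 - 1*(-79)) = 3*(-63 + 79) = 3*16 = 48)
W(R) = 3 - R
56*E + W(6) = 56*48 + (3 - 1*6) = 2688 + (3 - 6) = 2688 - 3 = 2685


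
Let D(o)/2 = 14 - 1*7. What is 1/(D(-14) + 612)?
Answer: 1/626 ≈ 0.0015974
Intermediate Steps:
D(o) = 14 (D(o) = 2*(14 - 1*7) = 2*(14 - 7) = 2*7 = 14)
1/(D(-14) + 612) = 1/(14 + 612) = 1/626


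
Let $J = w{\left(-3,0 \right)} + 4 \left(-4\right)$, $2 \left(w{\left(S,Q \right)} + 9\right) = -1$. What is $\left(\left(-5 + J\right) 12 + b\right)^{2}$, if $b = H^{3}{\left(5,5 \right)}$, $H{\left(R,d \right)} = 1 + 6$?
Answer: $529$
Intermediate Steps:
$H{\left(R,d \right)} = 7$
$w{\left(S,Q \right)} = - \frac{19}{2}$ ($w{\left(S,Q \right)} = -9 + \frac{1}{2} \left(-1\right) = -9 - \frac{1}{2} = - \frac{19}{2}$)
$J = - \frac{51}{2}$ ($J = - \frac{19}{2} + 4 \left(-4\right) = - \frac{19}{2} - 16 = - \frac{51}{2} \approx -25.5$)
$b = 343$ ($b = 7^{3} = 343$)
$\left(\left(-5 + J\right) 12 + b\right)^{2} = \left(\left(-5 - \frac{51}{2}\right) 12 + 343\right)^{2} = \left(\left(- \frac{61}{2}\right) 12 + 343\right)^{2} = \left(-366 + 343\right)^{2} = \left(-23\right)^{2} = 529$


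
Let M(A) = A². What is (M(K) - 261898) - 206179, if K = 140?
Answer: -448477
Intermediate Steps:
(M(K) - 261898) - 206179 = (140² - 261898) - 206179 = (19600 - 261898) - 206179 = -242298 - 206179 = -448477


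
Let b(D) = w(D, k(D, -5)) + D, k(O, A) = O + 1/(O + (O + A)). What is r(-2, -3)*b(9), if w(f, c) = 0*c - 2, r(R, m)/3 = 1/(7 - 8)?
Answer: -21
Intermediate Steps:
r(R, m) = -3 (r(R, m) = 3/(7 - 8) = 3/(-1) = 3*(-1) = -3)
k(O, A) = O + 1/(A + 2*O) (k(O, A) = O + 1/(O + (A + O)) = O + 1/(A + 2*O))
w(f, c) = -2 (w(f, c) = 0 - 2 = -2)
b(D) = -2 + D
r(-2, -3)*b(9) = -3*(-2 + 9) = -3*7 = -21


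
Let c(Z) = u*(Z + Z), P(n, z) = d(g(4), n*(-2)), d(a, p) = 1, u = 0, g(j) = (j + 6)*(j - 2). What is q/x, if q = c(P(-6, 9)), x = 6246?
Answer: 0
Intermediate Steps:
g(j) = (-2 + j)*(6 + j) (g(j) = (6 + j)*(-2 + j) = (-2 + j)*(6 + j))
P(n, z) = 1
c(Z) = 0 (c(Z) = 0*(Z + Z) = 0*(2*Z) = 0)
q = 0
q/x = 0/6246 = 0*(1/6246) = 0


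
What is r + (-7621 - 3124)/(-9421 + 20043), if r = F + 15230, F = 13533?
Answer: 305509841/10622 ≈ 28762.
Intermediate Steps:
r = 28763 (r = 13533 + 15230 = 28763)
r + (-7621 - 3124)/(-9421 + 20043) = 28763 + (-7621 - 3124)/(-9421 + 20043) = 28763 - 10745/10622 = 305509841/10622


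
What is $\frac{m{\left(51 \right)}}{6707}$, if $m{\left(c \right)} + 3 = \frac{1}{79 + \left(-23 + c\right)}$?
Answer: $- \frac{320}{717649} \approx -0.0004459$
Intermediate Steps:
$m{\left(c \right)} = -3 + \frac{1}{56 + c}$ ($m{\left(c \right)} = -3 + \frac{1}{79 + \left(-23 + c\right)} = -3 + \frac{1}{56 + c}$)
$\frac{m{\left(51 \right)}}{6707} = \frac{\frac{1}{56 + 51} \left(-167 - 153\right)}{6707} = \frac{-167 - 153}{107} \cdot \frac{1}{6707} = \frac{1}{107} \left(-320\right) \frac{1}{6707} = \left(- \frac{320}{107}\right) \frac{1}{6707} = - \frac{320}{717649}$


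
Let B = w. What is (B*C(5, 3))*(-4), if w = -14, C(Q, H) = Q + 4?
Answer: 504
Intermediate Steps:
C(Q, H) = 4 + Q
B = -14
(B*C(5, 3))*(-4) = -14*(4 + 5)*(-4) = -14*9*(-4) = -126*(-4) = 504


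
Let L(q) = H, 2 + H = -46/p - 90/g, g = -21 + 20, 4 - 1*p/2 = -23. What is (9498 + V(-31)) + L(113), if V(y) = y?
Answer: 257962/27 ≈ 9554.1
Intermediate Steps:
p = 54 (p = 8 - 2*(-23) = 8 + 46 = 54)
g = -1
H = 2353/27 (H = -2 + (-46/54 - 90/(-1)) = -2 + (-46*1/54 - 90*(-1)) = -2 + (-23/27 + 90) = -2 + 2407/27 = 2353/27 ≈ 87.148)
L(q) = 2353/27
(9498 + V(-31)) + L(113) = (9498 - 31) + 2353/27 = 9467 + 2353/27 = 257962/27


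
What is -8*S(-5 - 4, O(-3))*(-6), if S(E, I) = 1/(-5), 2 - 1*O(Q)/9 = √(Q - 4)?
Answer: -48/5 ≈ -9.6000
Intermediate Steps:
O(Q) = 18 - 9*√(-4 + Q) (O(Q) = 18 - 9*√(Q - 4) = 18 - 9*√(-4 + Q))
S(E, I) = -⅕
-8*S(-5 - 4, O(-3))*(-6) = -8*(-⅕)*(-6) = (8/5)*(-6) = -48/5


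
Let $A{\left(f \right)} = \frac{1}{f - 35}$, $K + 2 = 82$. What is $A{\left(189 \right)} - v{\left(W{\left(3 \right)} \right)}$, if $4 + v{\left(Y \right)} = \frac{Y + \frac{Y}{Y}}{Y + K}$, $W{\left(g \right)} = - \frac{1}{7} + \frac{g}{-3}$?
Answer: $\frac{170369}{42504} \approx 4.0083$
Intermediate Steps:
$K = 80$ ($K = -2 + 82 = 80$)
$A{\left(f \right)} = \frac{1}{-35 + f}$
$W{\left(g \right)} = - \frac{1}{7} - \frac{g}{3}$ ($W{\left(g \right)} = \left(-1\right) \frac{1}{7} + g \left(- \frac{1}{3}\right) = - \frac{1}{7} - \frac{g}{3}$)
$v{\left(Y \right)} = -4 + \frac{1 + Y}{80 + Y}$ ($v{\left(Y \right)} = -4 + \frac{Y + \frac{Y}{Y}}{Y + 80} = -4 + \frac{Y + 1}{80 + Y} = -4 + \frac{1 + Y}{80 + Y}$)
$A{\left(189 \right)} - v{\left(W{\left(3 \right)} \right)} = \frac{1}{-35 + 189} - \frac{-319 - 3 \left(- \frac{1}{7} - 1\right)}{80 - \frac{8}{7}} = \frac{1}{154} - \frac{-319 - 3 \left(- \frac{1}{7} - 1\right)}{80 - \frac{8}{7}} = \frac{1}{154} - \frac{-319 - - \frac{24}{7}}{80 - \frac{8}{7}} = \frac{1}{154} - \frac{-319 + \frac{24}{7}}{\frac{552}{7}} = \frac{1}{154} - \frac{7}{552} \left(- \frac{2209}{7}\right) = \frac{1}{154} - - \frac{2209}{552} = \frac{1}{154} + \frac{2209}{552} = \frac{170369}{42504}$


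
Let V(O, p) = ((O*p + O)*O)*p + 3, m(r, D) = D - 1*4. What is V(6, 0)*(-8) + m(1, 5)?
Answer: -23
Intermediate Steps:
m(r, D) = -4 + D (m(r, D) = D - 4 = -4 + D)
V(O, p) = 3 + O*p*(O + O*p) (V(O, p) = ((O + O*p)*O)*p + 3 = (O*(O + O*p))*p + 3 = O*p*(O + O*p) + 3 = 3 + O*p*(O + O*p))
V(6, 0)*(-8) + m(1, 5) = (3 + 0*6**2 + 6**2*0**2)*(-8) + (-4 + 5) = (3 + 0*36 + 36*0)*(-8) + 1 = (3 + 0 + 0)*(-8) + 1 = 3*(-8) + 1 = -24 + 1 = -23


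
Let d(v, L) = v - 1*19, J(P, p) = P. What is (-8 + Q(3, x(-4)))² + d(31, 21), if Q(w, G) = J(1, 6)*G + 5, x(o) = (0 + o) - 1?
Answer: 76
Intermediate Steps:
d(v, L) = -19 + v (d(v, L) = v - 19 = -19 + v)
x(o) = -1 + o (x(o) = o - 1 = -1 + o)
Q(w, G) = 5 + G (Q(w, G) = 1*G + 5 = G + 5 = 5 + G)
(-8 + Q(3, x(-4)))² + d(31, 21) = (-8 + (5 + (-1 - 4)))² + (-19 + 31) = (-8 + (5 - 5))² + 12 = (-8 + 0)² + 12 = (-8)² + 12 = 64 + 12 = 76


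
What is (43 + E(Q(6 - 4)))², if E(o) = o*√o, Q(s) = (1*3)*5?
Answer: 5224 + 1290*√15 ≈ 10220.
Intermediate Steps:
Q(s) = 15 (Q(s) = 3*5 = 15)
E(o) = o^(3/2)
(43 + E(Q(6 - 4)))² = (43 + 15^(3/2))² = (43 + 15*√15)²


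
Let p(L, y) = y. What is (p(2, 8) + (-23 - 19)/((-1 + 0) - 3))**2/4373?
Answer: 1369/17492 ≈ 0.078264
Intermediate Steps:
(p(2, 8) + (-23 - 19)/((-1 + 0) - 3))**2/4373 = (8 + (-23 - 19)/((-1 + 0) - 3))**2/4373 = (8 - 42/(-1 - 3))**2*(1/4373) = (8 - 42/(-4))**2*(1/4373) = (8 - 42*(-1/4))**2*(1/4373) = (8 + 21/2)**2*(1/4373) = (37/2)**2*(1/4373) = (1369/4)*(1/4373) = 1369/17492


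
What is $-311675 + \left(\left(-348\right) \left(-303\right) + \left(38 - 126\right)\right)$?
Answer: $-206319$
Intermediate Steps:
$-311675 + \left(\left(-348\right) \left(-303\right) + \left(38 - 126\right)\right) = -311675 + \left(105444 - 88\right) = -311675 + 105356 = -206319$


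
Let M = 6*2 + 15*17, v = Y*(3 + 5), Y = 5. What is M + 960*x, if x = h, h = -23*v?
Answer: -882933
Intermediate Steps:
v = 40 (v = 5*(3 + 5) = 5*8 = 40)
M = 267 (M = 12 + 255 = 267)
h = -920 (h = -23*40 = -920)
x = -920
M + 960*x = 267 + 960*(-920) = 267 - 883200 = -882933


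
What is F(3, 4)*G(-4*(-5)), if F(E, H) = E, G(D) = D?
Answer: 60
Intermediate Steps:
F(3, 4)*G(-4*(-5)) = 3*(-4*(-5)) = 3*20 = 60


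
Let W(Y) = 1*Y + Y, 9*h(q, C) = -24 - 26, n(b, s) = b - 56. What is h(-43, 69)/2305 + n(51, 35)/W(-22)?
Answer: 20305/182556 ≈ 0.11123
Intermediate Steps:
n(b, s) = -56 + b
h(q, C) = -50/9 (h(q, C) = (-24 - 26)/9 = (⅑)*(-50) = -50/9)
W(Y) = 2*Y (W(Y) = Y + Y = 2*Y)
h(-43, 69)/2305 + n(51, 35)/W(-22) = -50/9/2305 + (-56 + 51)/((2*(-22))) = -50/9*1/2305 - 5/(-44) = -10/4149 - 5*(-1/44) = -10/4149 + 5/44 = 20305/182556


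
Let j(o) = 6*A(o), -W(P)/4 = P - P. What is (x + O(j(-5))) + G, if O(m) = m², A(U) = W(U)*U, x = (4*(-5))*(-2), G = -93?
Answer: -53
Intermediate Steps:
x = 40 (x = -20*(-2) = 40)
W(P) = 0 (W(P) = -4*(P - P) = -4*0 = 0)
A(U) = 0 (A(U) = 0*U = 0)
j(o) = 0 (j(o) = 6*0 = 0)
(x + O(j(-5))) + G = (40 + 0²) - 93 = (40 + 0) - 93 = 40 - 93 = -53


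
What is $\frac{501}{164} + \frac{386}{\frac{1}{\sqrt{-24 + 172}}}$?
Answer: $\frac{501}{164} + 772 \sqrt{37} \approx 4698.9$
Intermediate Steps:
$\frac{501}{164} + \frac{386}{\frac{1}{\sqrt{-24 + 172}}} = 501 \cdot \frac{1}{164} + \frac{386}{\frac{1}{\sqrt{148}}} = \frac{501}{164} + \frac{386}{\frac{1}{2 \sqrt{37}}} = \frac{501}{164} + \frac{386}{\frac{1}{74} \sqrt{37}} = \frac{501}{164} + 386 \cdot 2 \sqrt{37} = \frac{501}{164} + 772 \sqrt{37}$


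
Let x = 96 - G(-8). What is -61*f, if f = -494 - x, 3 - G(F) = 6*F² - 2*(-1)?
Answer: 59353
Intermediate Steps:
G(F) = 1 - 6*F² (G(F) = 3 - (6*F² - 2*(-1)) = 3 - (6*F² + 2) = 3 - (2 + 6*F²) = 3 + (-2 - 6*F²) = 1 - 6*F²)
x = 479 (x = 96 - (1 - 6*(-8)²) = 96 - (1 - 6*64) = 96 - (1 - 384) = 96 - 1*(-383) = 96 + 383 = 479)
f = -973 (f = -494 - 1*479 = -494 - 479 = -973)
-61*f = -61*(-973) = 59353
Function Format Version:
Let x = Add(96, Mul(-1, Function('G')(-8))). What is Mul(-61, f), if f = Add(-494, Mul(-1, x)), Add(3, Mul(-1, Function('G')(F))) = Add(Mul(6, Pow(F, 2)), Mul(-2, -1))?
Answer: 59353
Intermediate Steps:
Function('G')(F) = Add(1, Mul(-6, Pow(F, 2))) (Function('G')(F) = Add(3, Mul(-1, Add(Mul(6, Pow(F, 2)), Mul(-2, -1)))) = Add(3, Mul(-1, Add(Mul(6, Pow(F, 2)), 2))) = Add(3, Mul(-1, Add(2, Mul(6, Pow(F, 2))))) = Add(3, Add(-2, Mul(-6, Pow(F, 2)))) = Add(1, Mul(-6, Pow(F, 2))))
x = 479 (x = Add(96, Mul(-1, Add(1, Mul(-6, Pow(-8, 2))))) = Add(96, Mul(-1, Add(1, Mul(-6, 64)))) = Add(96, Mul(-1, Add(1, -384))) = Add(96, Mul(-1, -383)) = Add(96, 383) = 479)
f = -973 (f = Add(-494, Mul(-1, 479)) = Add(-494, -479) = -973)
Mul(-61, f) = Mul(-61, -973) = 59353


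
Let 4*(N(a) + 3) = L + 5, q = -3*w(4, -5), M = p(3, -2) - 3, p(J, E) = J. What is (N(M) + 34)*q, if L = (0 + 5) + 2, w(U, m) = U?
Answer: -408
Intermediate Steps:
M = 0 (M = 3 - 3 = 0)
L = 7 (L = 5 + 2 = 7)
q = -12 (q = -3*4 = -12)
N(a) = 0 (N(a) = -3 + (7 + 5)/4 = -3 + (¼)*12 = -3 + 3 = 0)
(N(M) + 34)*q = (0 + 34)*(-12) = 34*(-12) = -408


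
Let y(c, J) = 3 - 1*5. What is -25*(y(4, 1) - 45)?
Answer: 1175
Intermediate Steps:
y(c, J) = -2 (y(c, J) = 3 - 5 = -2)
-25*(y(4, 1) - 45) = -25*(-2 - 45) = -25*(-47) = 1175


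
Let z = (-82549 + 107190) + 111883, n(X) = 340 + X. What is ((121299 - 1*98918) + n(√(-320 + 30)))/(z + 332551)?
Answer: 22721/469075 + I*√290/469075 ≈ 0.048438 + 3.6304e-5*I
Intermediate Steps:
z = 136524 (z = 24641 + 111883 = 136524)
((121299 - 1*98918) + n(√(-320 + 30)))/(z + 332551) = ((121299 - 1*98918) + (340 + √(-320 + 30)))/(136524 + 332551) = ((121299 - 98918) + (340 + √(-290)))/469075 = (22381 + (340 + I*√290))*(1/469075) = (22721 + I*√290)*(1/469075) = 22721/469075 + I*√290/469075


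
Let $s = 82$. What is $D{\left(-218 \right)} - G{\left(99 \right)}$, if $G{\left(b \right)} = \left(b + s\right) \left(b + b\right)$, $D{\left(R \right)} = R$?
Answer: $-36056$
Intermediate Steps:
$G{\left(b \right)} = 2 b \left(82 + b\right)$ ($G{\left(b \right)} = \left(b + 82\right) \left(b + b\right) = \left(82 + b\right) 2 b = 2 b \left(82 + b\right)$)
$D{\left(-218 \right)} - G{\left(99 \right)} = -218 - 2 \cdot 99 \left(82 + 99\right) = -218 - 2 \cdot 99 \cdot 181 = -218 - 35838 = -36056$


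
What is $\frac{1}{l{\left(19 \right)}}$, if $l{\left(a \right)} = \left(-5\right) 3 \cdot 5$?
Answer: $- \frac{1}{75} \approx -0.013333$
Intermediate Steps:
$l{\left(a \right)} = -75$ ($l{\left(a \right)} = \left(-15\right) 5 = -75$)
$\frac{1}{l{\left(19 \right)}} = \frac{1}{-75} = - \frac{1}{75}$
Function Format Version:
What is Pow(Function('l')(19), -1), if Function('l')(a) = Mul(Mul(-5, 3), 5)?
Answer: Rational(-1, 75) ≈ -0.013333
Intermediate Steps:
Function('l')(a) = -75 (Function('l')(a) = Mul(-15, 5) = -75)
Pow(Function('l')(19), -1) = Pow(-75, -1) = Rational(-1, 75)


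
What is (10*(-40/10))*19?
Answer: -760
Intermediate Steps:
(10*(-40/10))*19 = (10*(-8*½))*19 = (10*(-4))*19 = -40*19 = -760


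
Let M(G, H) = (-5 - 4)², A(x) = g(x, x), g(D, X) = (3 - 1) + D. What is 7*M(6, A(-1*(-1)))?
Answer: 567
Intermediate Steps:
g(D, X) = 2 + D
A(x) = 2 + x
M(G, H) = 81 (M(G, H) = (-9)² = 81)
7*M(6, A(-1*(-1))) = 7*81 = 567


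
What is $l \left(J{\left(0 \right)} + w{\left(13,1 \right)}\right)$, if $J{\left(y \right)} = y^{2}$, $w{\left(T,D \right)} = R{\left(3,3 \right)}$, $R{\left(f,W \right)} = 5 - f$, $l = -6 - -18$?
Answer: $24$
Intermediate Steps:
$l = 12$ ($l = -6 + 18 = 12$)
$w{\left(T,D \right)} = 2$ ($w{\left(T,D \right)} = 5 - 3 = 2$)
$l \left(J{\left(0 \right)} + w{\left(13,1 \right)}\right) = 12 \left(0^{2} + 2\right) = 12 \left(0 + 2\right) = 12 \cdot 2 = 24$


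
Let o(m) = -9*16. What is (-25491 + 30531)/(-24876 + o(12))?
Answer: -28/139 ≈ -0.20144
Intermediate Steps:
o(m) = -144
(-25491 + 30531)/(-24876 + o(12)) = (-25491 + 30531)/(-24876 - 144) = 5040/(-25020) = 5040*(-1/25020) = -28/139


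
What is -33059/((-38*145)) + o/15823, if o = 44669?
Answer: 769218747/87184730 ≈ 8.8229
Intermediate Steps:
-33059/((-38*145)) + o/15823 = -33059/((-38*145)) + 44669/15823 = -33059/(-5510) + 44669*(1/15823) = -33059*(-1/5510) + 44669/15823 = 33059/5510 + 44669/15823 = 769218747/87184730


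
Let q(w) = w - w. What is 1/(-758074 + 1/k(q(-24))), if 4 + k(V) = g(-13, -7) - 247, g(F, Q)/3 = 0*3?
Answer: -251/190276575 ≈ -1.3191e-6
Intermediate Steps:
g(F, Q) = 0 (g(F, Q) = 3*(0*3) = 3*0 = 0)
q(w) = 0
k(V) = -251 (k(V) = -4 + (0 - 247) = -4 - 247 = -251)
1/(-758074 + 1/k(q(-24))) = 1/(-758074 + 1/(-251)) = 1/(-758074 - 1/251) = 1/(-190276575/251) = -251/190276575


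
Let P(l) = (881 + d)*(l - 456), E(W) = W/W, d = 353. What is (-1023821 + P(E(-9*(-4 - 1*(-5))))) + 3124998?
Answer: 1539707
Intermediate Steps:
E(W) = 1
P(l) = -562704 + 1234*l (P(l) = (881 + 353)*(l - 456) = 1234*(-456 + l) = -562704 + 1234*l)
(-1023821 + P(E(-9*(-4 - 1*(-5))))) + 3124998 = (-1023821 + (-562704 + 1234*1)) + 3124998 = (-1023821 + (-562704 + 1234)) + 3124998 = (-1023821 - 561470) + 3124998 = -1585291 + 3124998 = 1539707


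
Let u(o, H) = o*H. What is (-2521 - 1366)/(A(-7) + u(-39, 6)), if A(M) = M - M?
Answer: 299/18 ≈ 16.611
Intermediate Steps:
u(o, H) = H*o
A(M) = 0
(-2521 - 1366)/(A(-7) + u(-39, 6)) = (-2521 - 1366)/(0 + 6*(-39)) = -3887/(0 - 234) = -3887/(-234) = -3887*(-1/234) = 299/18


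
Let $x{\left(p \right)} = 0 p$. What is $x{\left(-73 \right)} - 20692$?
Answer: $-20692$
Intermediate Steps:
$x{\left(p \right)} = 0$
$x{\left(-73 \right)} - 20692 = 0 - 20692 = -20692$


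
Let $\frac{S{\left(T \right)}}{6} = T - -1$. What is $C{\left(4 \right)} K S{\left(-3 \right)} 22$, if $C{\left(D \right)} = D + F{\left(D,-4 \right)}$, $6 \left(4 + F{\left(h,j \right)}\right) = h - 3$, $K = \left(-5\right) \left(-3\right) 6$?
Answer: $-3960$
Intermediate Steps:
$S{\left(T \right)} = 6 + 6 T$ ($S{\left(T \right)} = 6 \left(T - -1\right) = 6 \left(T + 1\right) = 6 \left(1 + T\right) = 6 + 6 T$)
$K = 90$ ($K = 15 \cdot 6 = 90$)
$F{\left(h,j \right)} = - \frac{9}{2} + \frac{h}{6}$ ($F{\left(h,j \right)} = -4 + \frac{h - 3}{6} = -4 + \frac{-3 + h}{6} = -4 + \left(- \frac{1}{2} + \frac{h}{6}\right) = - \frac{9}{2} + \frac{h}{6}$)
$C{\left(D \right)} = - \frac{9}{2} + \frac{7 D}{6}$ ($C{\left(D \right)} = D + \left(- \frac{9}{2} + \frac{D}{6}\right) = - \frac{9}{2} + \frac{7 D}{6}$)
$C{\left(4 \right)} K S{\left(-3 \right)} 22 = \left(- \frac{9}{2} + \frac{7}{6} \cdot 4\right) 90 \left(6 + 6 \left(-3\right)\right) 22 = \left(- \frac{9}{2} + \frac{14}{3}\right) 90 \left(6 - 18\right) 22 = \frac{90 \left(-12\right) 22}{6} = \frac{\left(-1080\right) 22}{6} = \frac{1}{6} \left(-23760\right) = -3960$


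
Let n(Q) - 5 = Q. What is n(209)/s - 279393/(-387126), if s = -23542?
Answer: 1082437507/1518953382 ≈ 0.71262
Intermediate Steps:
n(Q) = 5 + Q
n(209)/s - 279393/(-387126) = (5 + 209)/(-23542) - 279393/(-387126) = 214*(-1/23542) - 279393*(-1/387126) = -107/11771 + 93131/129042 = 1082437507/1518953382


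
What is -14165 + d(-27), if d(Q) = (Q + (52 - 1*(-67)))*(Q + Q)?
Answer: -19133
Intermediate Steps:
d(Q) = 2*Q*(119 + Q) (d(Q) = (Q + (52 + 67))*(2*Q) = (Q + 119)*(2*Q) = (119 + Q)*(2*Q) = 2*Q*(119 + Q))
-14165 + d(-27) = -14165 + 2*(-27)*(119 - 27) = -14165 + 2*(-27)*92 = -14165 - 4968 = -19133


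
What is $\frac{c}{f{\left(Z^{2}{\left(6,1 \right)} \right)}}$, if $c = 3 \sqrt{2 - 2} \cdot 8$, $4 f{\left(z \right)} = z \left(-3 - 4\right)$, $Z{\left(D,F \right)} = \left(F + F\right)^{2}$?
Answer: $0$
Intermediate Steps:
$Z{\left(D,F \right)} = 4 F^{2}$ ($Z{\left(D,F \right)} = \left(2 F\right)^{2} = 4 F^{2}$)
$f{\left(z \right)} = - \frac{7 z}{4}$ ($f{\left(z \right)} = \frac{z \left(-3 - 4\right)}{4} = \frac{z \left(-7\right)}{4} = \frac{\left(-7\right) z}{4} = - \frac{7 z}{4}$)
$c = 0$ ($c = 3 \sqrt{0} \cdot 8 = 3 \cdot 0 \cdot 8 = 0 \cdot 8 = 0$)
$\frac{c}{f{\left(Z^{2}{\left(6,1 \right)} \right)}} = \frac{0}{\left(- \frac{7}{4}\right) \left(4 \cdot 1^{2}\right)^{2}} = \frac{0}{\left(- \frac{7}{4}\right) \left(4 \cdot 1\right)^{2}} = \frac{0}{\left(- \frac{7}{4}\right) 4^{2}} = \frac{0}{\left(- \frac{7}{4}\right) 16} = \frac{0}{-28} = 0 \left(- \frac{1}{28}\right) = 0$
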